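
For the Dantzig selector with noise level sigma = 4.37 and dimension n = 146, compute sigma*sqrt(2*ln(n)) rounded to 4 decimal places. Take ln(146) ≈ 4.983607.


ln(146) ≈ 4.983607.
2*ln(n) ≈ 9.967214.
sqrt(2*ln(n)) ≈ sqrt(9.967214) ≈ 3.157089.
threshold ≈ 4.37*3.157089 = 13.79647893 ≈ 13.7965.

13.7965


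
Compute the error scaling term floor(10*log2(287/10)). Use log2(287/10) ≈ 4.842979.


log2(n/k) = log2(287/10) ≈ 4.842979.
k*log2(n/k) ≈ 10*4.842979 = 48.42979.
floor(48.42979) = 48.

48


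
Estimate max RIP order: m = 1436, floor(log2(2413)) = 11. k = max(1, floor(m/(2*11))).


floor(log2(2413)) = 11.
2*11 = 22.
m/(2*floor(log2(n))) = 1436/22 ≈ 65.2727.
floor = 65.
k = max(1, 65) = 65.

65


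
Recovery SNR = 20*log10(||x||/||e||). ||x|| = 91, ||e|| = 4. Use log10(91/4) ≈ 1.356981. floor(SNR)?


||x||/||e|| = 91/4.
log10(91/4) ≈ 1.356981.
20*log10(||x||/||e||) ≈ 20*1.356981 = 27.13962.
floor(27.13962) = 27.

27


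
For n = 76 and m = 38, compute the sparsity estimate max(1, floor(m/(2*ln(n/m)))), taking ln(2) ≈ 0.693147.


n/m = 76/38 = 2.
ln(n/m) ≈ 0.693147.
2*ln(n/m) ≈ 1.386294.
m/(2*ln(n/m)) ≈ 38/1.386294 ≈ 27.4112.
floor = 27.
k_max = max(1, 27) = 27.

27


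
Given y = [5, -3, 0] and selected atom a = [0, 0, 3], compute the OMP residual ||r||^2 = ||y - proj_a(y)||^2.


a^T a = 9.
a^T y = 0.
coeff = 0/9 = 0.
||r||^2 = 34.

34


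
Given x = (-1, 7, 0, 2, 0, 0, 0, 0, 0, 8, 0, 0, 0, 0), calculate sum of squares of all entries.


Non-zero entries: [(0, -1), (1, 7), (3, 2), (9, 8)]
Squares: [1, 49, 4, 64]
||x||_2^2 = sum = 118.

118


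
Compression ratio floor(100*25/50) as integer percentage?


100*m/n = 100*25/50 ≈ 50.0.
floor = 50.

50


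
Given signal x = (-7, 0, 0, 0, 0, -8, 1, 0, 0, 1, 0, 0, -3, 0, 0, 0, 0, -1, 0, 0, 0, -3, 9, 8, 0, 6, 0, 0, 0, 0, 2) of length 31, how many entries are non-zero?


Non-zero positions: [0, 5, 6, 9, 12, 17, 21, 22, 23, 25, 30].
Sparsity = 11.

11


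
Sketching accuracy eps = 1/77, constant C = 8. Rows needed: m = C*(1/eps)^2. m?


1/eps = 77.
(1/eps)^2 = 5929.
m = 8*5929 = 47432.

47432


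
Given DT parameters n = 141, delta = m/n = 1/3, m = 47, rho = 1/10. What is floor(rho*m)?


m = 1/3*141 = 47.
rho = 1/10.
rho*m = 1/10*47 = 4.7.
k = floor(4.7) = 4.

4


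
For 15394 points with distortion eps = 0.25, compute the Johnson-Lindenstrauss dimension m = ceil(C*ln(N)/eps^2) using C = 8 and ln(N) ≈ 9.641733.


ln(15394) ≈ 9.641733.
eps^2 = 0.25^2 = 0.0625.
C*ln(N)/eps^2 ≈ 8*9.641733/0.0625 ≈ 1234.1418.
m = ceil(1234.1418) = 1235.

1235


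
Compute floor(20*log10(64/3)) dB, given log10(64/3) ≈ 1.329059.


||x||/||e|| = 64/3.
log10(64/3) ≈ 1.329059.
20*log10(||x||/||e||) ≈ 20*1.329059 = 26.58118.
floor(26.58118) = 26.

26


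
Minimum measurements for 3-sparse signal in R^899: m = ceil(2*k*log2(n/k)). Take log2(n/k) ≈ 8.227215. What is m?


log2(n/k) = log2(899/3) ≈ 8.227215.
2*k*log2(n/k) ≈ 2*3*8.227215 = 49.36329.
m = ceil(49.36329) = 50.

50


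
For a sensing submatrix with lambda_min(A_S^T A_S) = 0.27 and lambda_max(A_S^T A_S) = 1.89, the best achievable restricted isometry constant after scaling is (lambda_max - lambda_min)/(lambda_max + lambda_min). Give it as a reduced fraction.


lambda_max - lambda_min = 1.89 - 0.27 = 1.62.
lambda_max + lambda_min = 1.89 + 0.27 = 2.16.
delta = 1.62/2.16 = 162/216 = 3/4.

3/4


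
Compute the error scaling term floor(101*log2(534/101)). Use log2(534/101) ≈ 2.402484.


log2(n/k) = log2(534/101) ≈ 2.402484.
k*log2(n/k) ≈ 101*2.402484 = 242.650884.
floor(242.650884) = 242.

242


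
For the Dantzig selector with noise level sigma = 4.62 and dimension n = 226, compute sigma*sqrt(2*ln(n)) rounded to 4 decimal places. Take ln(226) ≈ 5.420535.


ln(226) ≈ 5.420535.
2*ln(n) ≈ 10.84107.
sqrt(2*ln(n)) ≈ sqrt(10.84107) ≈ 3.292578.
threshold ≈ 4.62*3.292578 = 15.21171036 ≈ 15.2117.

15.2117


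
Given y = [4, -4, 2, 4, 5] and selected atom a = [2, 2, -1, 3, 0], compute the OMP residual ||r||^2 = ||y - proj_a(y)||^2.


a^T a = 18.
a^T y = 10.
coeff = 10/18 = 5/9.
||r||^2 = 643/9.

643/9


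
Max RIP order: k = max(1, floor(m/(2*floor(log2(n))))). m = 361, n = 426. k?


floor(log2(426)) = 8.
2*8 = 16.
m/(2*floor(log2(n))) = 361/16 ≈ 22.5625.
floor = 22.
k = max(1, 22) = 22.

22


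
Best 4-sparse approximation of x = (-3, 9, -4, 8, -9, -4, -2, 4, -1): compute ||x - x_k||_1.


Sorted |x_i| descending: [9, 9, 8, 4, 4, 4, 3, 2, 1]
Keep top 4: [9, 9, 8, 4]
Tail entries: [4, 4, 3, 2, 1]
L1 error = sum of tail = 14.

14


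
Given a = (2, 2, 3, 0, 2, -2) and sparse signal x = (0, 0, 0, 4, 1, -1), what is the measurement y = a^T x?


Non-zero terms: ['0*4', '2*1', '-2*-1']
Products: [0, 2, 2]
y = sum = 4.

4


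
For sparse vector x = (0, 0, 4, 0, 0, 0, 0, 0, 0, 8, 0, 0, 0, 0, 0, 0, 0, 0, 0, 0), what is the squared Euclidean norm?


Non-zero entries: [(2, 4), (9, 8)]
Squares: [16, 64]
||x||_2^2 = sum = 80.

80


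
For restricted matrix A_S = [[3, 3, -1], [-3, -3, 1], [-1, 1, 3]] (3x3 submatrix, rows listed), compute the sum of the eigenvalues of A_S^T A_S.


Sum of eigenvalues of A_S^T A_S = trace(A_S^T A_S) = sum of squared column norms of A_S.
A_S^T A_S diagonal: [19, 19, 11].
trace = 19 + 19 + 11 = 49.

49


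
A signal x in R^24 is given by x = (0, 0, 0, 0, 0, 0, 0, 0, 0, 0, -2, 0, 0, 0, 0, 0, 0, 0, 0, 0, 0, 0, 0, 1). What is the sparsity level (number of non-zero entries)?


Non-zero positions: [10, 23].
Sparsity = 2.

2


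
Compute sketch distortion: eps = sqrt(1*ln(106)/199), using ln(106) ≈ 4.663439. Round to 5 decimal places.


ln(106) ≈ 4.663439.
1*ln(N)/m ≈ 1*4.663439/199 ≈ 0.02343437.
eps = sqrt(0.02343437) ≈ 0.1530829 ≈ 0.15308.

0.15308


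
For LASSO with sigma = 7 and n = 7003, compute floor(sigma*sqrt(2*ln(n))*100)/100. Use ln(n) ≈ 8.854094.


ln(7003) ≈ 8.854094.
2*ln(n) ≈ 17.708188.
sqrt(2*ln(n)) ≈ sqrt(17.708188) ≈ 4.20811.
lambda ≈ 7*4.20811 = 29.45677.
floor(lambda*100)/100 = 29.45.

29.45


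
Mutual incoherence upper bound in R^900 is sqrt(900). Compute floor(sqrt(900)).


30^2 = 900 <= 900 < 961 = 31^2, so 30 <= sqrt(900) < 31.
floor(sqrt(900)) = 30.

30


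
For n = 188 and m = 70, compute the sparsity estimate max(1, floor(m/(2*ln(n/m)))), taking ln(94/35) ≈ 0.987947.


n/m = 188/70 = 94/35.
ln(n/m) ≈ 0.987947.
2*ln(n/m) ≈ 1.975894.
m/(2*ln(n/m)) ≈ 70/1.975894 ≈ 35.427.
floor = 35.
k_max = max(1, 35) = 35.

35


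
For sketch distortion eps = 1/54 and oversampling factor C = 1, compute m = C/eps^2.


1/eps = 54.
(1/eps)^2 = 2916.
m = 1*2916 = 2916.

2916


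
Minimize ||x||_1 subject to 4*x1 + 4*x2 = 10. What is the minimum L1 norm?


Axis intercepts:
  x1 = 5/2, x2 = 0: L1 = 5/2
  x1 = 0, x2 = 5/2: L1 = 5/2
x* = (5/2, 0)
||x*||_1 = 5/2.

5/2


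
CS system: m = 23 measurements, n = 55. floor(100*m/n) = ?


100*m/n = 100*23/55 ≈ 41.8182.
floor = 41.

41


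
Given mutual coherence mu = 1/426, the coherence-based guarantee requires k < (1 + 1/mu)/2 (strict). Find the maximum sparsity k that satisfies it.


1/mu = 426.
1 + 1/mu = 427.
(1 + 1/mu)/2 = 213.5 is not an integer, so k_max = floor(213.5) = 213.

213


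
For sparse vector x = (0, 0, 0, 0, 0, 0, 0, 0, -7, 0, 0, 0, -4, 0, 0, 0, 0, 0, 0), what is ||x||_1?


Non-zero entries: [(8, -7), (12, -4)]
Absolute values: [7, 4]
||x||_1 = sum = 11.

11


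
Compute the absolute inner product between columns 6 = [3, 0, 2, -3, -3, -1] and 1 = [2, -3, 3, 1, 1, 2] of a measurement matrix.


Inner product: 3*2 + 0*-3 + 2*3 + -3*1 + -3*1 + -1*2
Products: [6, 0, 6, -3, -3, -2]
Sum = 4.
|dot| = 4.

4


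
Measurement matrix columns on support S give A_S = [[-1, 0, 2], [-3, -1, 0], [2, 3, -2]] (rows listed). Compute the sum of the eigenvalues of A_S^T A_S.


Sum of eigenvalues of A_S^T A_S = trace(A_S^T A_S) = sum of squared column norms of A_S.
A_S^T A_S diagonal: [14, 10, 8].
trace = 14 + 10 + 8 = 32.

32


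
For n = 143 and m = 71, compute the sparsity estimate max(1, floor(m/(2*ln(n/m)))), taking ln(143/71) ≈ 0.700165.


n/m = 143/71.
ln(n/m) ≈ 0.700165.
2*ln(n/m) ≈ 1.40033.
m/(2*ln(n/m)) ≈ 71/1.40033 ≈ 50.7023.
floor = 50.
k_max = max(1, 50) = 50.

50


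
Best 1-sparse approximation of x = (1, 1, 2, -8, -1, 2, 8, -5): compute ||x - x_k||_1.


Sorted |x_i| descending: [8, 8, 5, 2, 2, 1, 1, 1]
Keep top 1: [8]
Tail entries: [8, 5, 2, 2, 1, 1, 1]
L1 error = sum of tail = 20.

20


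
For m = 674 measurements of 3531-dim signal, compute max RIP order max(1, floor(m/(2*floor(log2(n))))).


floor(log2(3531)) = 11.
2*11 = 22.
m/(2*floor(log2(n))) = 674/22 ≈ 30.6364.
floor = 30.
k = max(1, 30) = 30.

30


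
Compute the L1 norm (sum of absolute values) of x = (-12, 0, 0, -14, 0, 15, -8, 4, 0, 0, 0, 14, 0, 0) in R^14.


Non-zero entries: [(0, -12), (3, -14), (5, 15), (6, -8), (7, 4), (11, 14)]
Absolute values: [12, 14, 15, 8, 4, 14]
||x||_1 = sum = 67.

67


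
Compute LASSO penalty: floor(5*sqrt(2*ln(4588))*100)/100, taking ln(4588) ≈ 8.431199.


ln(4588) ≈ 8.431199.
2*ln(n) ≈ 16.862398.
sqrt(2*ln(n)) ≈ sqrt(16.862398) ≈ 4.106385.
lambda ≈ 5*4.106385 = 20.531925.
floor(lambda*100)/100 = 20.53.

20.53


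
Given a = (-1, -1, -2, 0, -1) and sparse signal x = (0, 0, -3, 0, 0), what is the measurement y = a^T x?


Non-zero terms: ['-2*-3']
Products: [6]
y = sum = 6.

6


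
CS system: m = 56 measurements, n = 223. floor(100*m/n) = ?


100*m/n = 100*56/223 ≈ 25.1121.
floor = 25.

25


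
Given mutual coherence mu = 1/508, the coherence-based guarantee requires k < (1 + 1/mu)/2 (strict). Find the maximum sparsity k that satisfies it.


1/mu = 508.
1 + 1/mu = 509.
(1 + 1/mu)/2 = 254.5 is not an integer, so k_max = floor(254.5) = 254.

254


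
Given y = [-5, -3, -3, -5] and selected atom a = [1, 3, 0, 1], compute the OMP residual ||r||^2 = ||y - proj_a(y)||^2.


a^T a = 11.
a^T y = -19.
coeff = -19/11 = -19/11.
||r||^2 = 387/11.

387/11


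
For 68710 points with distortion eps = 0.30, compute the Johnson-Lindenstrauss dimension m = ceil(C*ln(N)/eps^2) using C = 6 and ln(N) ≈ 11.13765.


ln(68710) ≈ 11.13765.
eps^2 = 0.30^2 = 0.09.
C*ln(N)/eps^2 ≈ 6*11.13765/0.09 ≈ 742.51.
m = ceil(742.51) = 743.

743


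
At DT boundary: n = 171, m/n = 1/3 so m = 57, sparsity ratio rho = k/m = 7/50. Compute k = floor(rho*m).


m = 1/3*171 = 57.
rho = 7/50.
rho*m = 7/50*57 = 7.98.
k = floor(7.98) = 7.

7


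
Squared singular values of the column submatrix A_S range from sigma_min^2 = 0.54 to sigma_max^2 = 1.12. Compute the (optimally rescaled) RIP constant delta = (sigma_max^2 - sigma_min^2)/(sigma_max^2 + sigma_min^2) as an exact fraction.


lambda_max - lambda_min = 1.12 - 0.54 = 0.58.
lambda_max + lambda_min = 1.12 + 0.54 = 1.66.
delta = 0.58/1.66 = 58/166 = 29/83.

29/83


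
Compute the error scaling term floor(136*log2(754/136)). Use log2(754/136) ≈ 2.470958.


log2(n/k) = log2(754/136) ≈ 2.470958.
k*log2(n/k) ≈ 136*2.470958 = 336.050288.
floor(336.050288) = 336.

336


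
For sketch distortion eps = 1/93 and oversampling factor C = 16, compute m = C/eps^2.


1/eps = 93.
(1/eps)^2 = 8649.
m = 16*8649 = 138384.

138384


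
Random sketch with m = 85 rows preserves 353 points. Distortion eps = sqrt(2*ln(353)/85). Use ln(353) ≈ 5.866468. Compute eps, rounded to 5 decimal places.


ln(353) ≈ 5.866468.
2*ln(N)/m ≈ 2*5.866468/85 ≈ 0.13803454.
eps = sqrt(0.13803454) ≈ 0.37153 ≈ 0.37153.

0.37153


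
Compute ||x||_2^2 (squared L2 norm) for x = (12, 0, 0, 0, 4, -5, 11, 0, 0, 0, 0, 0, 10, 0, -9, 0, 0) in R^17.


Non-zero entries: [(0, 12), (4, 4), (5, -5), (6, 11), (12, 10), (14, -9)]
Squares: [144, 16, 25, 121, 100, 81]
||x||_2^2 = sum = 487.

487


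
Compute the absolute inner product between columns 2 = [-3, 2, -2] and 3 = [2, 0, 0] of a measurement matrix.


Inner product: -3*2 + 2*0 + -2*0
Products: [-6, 0, 0]
Sum = -6.
|dot| = 6.

6


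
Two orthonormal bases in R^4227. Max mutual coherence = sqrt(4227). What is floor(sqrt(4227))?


65^2 = 4225 <= 4227 < 4356 = 66^2, so 65 <= sqrt(4227) < 66.
floor(sqrt(4227)) = 65.

65


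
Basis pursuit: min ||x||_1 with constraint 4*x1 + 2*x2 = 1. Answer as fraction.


Axis intercepts:
  x1 = 1/4, x2 = 0: L1 = 1/4
  x1 = 0, x2 = 1/2: L1 = 1/2
x* = (1/4, 0)
||x*||_1 = 1/4.

1/4


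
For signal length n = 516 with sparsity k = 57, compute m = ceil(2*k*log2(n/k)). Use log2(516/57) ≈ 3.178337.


log2(n/k) = log2(516/57) ≈ 3.178337.
2*k*log2(n/k) ≈ 2*57*3.178337 = 362.330418.
m = ceil(362.330418) = 363.

363


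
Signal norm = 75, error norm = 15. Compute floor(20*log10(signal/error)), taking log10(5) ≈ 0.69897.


||x||/||e|| = 75/15 = 5.
log10(5) ≈ 0.69897.
20*log10(||x||/||e||) ≈ 20*0.69897 = 13.9794.
floor(13.9794) = 13.

13


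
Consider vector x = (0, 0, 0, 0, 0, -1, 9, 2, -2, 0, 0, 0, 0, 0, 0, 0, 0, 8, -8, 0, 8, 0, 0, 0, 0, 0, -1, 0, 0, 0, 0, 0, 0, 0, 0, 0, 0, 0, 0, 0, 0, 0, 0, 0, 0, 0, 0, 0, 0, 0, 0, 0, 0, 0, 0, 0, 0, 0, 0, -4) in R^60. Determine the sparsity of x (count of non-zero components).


Non-zero positions: [5, 6, 7, 8, 17, 18, 20, 26, 59].
Sparsity = 9.

9


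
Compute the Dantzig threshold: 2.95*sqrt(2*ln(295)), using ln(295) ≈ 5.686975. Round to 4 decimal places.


ln(295) ≈ 5.686975.
2*ln(n) ≈ 11.37395.
sqrt(2*ln(n)) ≈ sqrt(11.37395) ≈ 3.372529.
threshold ≈ 2.95*3.372529 = 9.94896055 ≈ 9.9490.

9.9490


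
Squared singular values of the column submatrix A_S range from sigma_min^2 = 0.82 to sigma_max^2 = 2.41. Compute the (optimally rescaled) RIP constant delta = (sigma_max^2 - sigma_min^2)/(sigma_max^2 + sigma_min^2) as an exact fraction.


lambda_max - lambda_min = 2.41 - 0.82 = 1.59.
lambda_max + lambda_min = 2.41 + 0.82 = 3.23.
delta = 1.59/3.23 = 159/323.

159/323


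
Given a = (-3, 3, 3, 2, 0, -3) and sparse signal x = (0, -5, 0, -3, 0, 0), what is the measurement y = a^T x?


Non-zero terms: ['3*-5', '2*-3']
Products: [-15, -6]
y = sum = -21.

-21


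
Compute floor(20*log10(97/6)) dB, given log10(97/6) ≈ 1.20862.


||x||/||e|| = 97/6.
log10(97/6) ≈ 1.20862.
20*log10(||x||/||e||) ≈ 20*1.20862 = 24.1724.
floor(24.1724) = 24.

24


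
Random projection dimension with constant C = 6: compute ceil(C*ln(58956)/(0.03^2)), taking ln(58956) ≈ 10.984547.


ln(58956) ≈ 10.984547.
eps^2 = 0.03^2 = 0.0009.
C*ln(N)/eps^2 ≈ 6*10.984547/0.0009 ≈ 73230.3133.
m = ceil(73230.3133) = 73231.

73231


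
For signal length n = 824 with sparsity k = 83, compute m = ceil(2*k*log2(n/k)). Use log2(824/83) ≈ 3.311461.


log2(n/k) = log2(824/83) ≈ 3.311461.
2*k*log2(n/k) ≈ 2*83*3.311461 = 549.702526.
m = ceil(549.702526) = 550.

550


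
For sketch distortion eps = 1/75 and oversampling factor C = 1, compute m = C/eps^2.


1/eps = 75.
(1/eps)^2 = 5625.
m = 1*5625 = 5625.

5625


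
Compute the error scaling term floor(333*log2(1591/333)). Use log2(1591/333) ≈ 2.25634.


log2(n/k) = log2(1591/333) ≈ 2.25634.
k*log2(n/k) ≈ 333*2.25634 = 751.36122.
floor(751.36122) = 751.

751


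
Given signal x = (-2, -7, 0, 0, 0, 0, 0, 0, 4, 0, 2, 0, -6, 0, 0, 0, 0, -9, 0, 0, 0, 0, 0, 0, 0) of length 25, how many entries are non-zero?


Non-zero positions: [0, 1, 8, 10, 12, 17].
Sparsity = 6.

6


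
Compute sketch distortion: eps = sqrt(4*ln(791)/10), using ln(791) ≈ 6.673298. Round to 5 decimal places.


ln(791) ≈ 6.673298.
4*ln(N)/m ≈ 4*6.673298/10 ≈ 2.6693192.
eps = sqrt(2.6693192) ≈ 1.6338051 ≈ 1.63381.

1.63381


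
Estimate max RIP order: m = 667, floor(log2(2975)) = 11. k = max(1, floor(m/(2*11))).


floor(log2(2975)) = 11.
2*11 = 22.
m/(2*floor(log2(n))) = 667/22 ≈ 30.3182.
floor = 30.
k = max(1, 30) = 30.

30


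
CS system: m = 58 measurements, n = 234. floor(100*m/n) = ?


100*m/n = 100*58/234 ≈ 24.7863.
floor = 24.

24


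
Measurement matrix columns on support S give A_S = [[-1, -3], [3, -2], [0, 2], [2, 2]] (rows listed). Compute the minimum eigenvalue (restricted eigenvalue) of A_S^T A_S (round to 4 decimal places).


A_S^T A_S = [[14, 1], [1, 21]].
trace = 35.
det = 293.
disc = trace^2 - 4*det = 1225 - 4*293 = 53.
sqrt(53) ≈ 7.280110.
lam_min = (35 - sqrt(53))/2 ≈ (35 - 7.280110)/2 = 13.859945 ≈ 13.8599.

13.8599


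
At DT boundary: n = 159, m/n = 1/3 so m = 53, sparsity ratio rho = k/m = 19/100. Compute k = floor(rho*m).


m = 1/3*159 = 53.
rho = 19/100.
rho*m = 19/100*53 = 10.07.
k = floor(10.07) = 10.

10


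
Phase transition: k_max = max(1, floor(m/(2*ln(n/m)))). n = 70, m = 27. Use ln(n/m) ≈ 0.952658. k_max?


n/m = 70/27.
ln(n/m) ≈ 0.952658.
2*ln(n/m) ≈ 1.905316.
m/(2*ln(n/m)) ≈ 27/1.905316 ≈ 14.1709.
floor = 14.
k_max = max(1, 14) = 14.

14


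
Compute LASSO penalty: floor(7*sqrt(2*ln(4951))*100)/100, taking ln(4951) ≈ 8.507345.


ln(4951) ≈ 8.507345.
2*ln(n) ≈ 17.01469.
sqrt(2*ln(n)) ≈ sqrt(17.01469) ≈ 4.124887.
lambda ≈ 7*4.124887 = 28.874209.
floor(lambda*100)/100 = 28.87.

28.87


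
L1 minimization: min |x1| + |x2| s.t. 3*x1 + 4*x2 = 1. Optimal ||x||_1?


Axis intercepts:
  x1 = 1/3, x2 = 0: L1 = 1/3
  x1 = 0, x2 = 1/4: L1 = 1/4
x* = (0, 1/4)
||x*||_1 = 1/4.

1/4


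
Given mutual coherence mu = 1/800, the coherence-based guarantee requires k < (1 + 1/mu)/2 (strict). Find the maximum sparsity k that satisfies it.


1/mu = 800.
1 + 1/mu = 801.
(1 + 1/mu)/2 = 400.5 is not an integer, so k_max = floor(400.5) = 400.

400


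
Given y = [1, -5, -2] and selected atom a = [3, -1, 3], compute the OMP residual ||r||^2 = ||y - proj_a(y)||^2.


a^T a = 19.
a^T y = 2.
coeff = 2/19 = 2/19.
||r||^2 = 566/19.

566/19


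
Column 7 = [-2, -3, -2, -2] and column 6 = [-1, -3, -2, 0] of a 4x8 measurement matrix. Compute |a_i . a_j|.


Inner product: -2*-1 + -3*-3 + -2*-2 + -2*0
Products: [2, 9, 4, 0]
Sum = 15.
|dot| = 15.

15


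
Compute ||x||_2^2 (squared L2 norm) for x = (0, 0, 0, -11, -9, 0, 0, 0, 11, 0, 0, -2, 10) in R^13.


Non-zero entries: [(3, -11), (4, -9), (8, 11), (11, -2), (12, 10)]
Squares: [121, 81, 121, 4, 100]
||x||_2^2 = sum = 427.

427


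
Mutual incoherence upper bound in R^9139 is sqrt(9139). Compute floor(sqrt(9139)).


95^2 = 9025 <= 9139 < 9216 = 96^2, so 95 <= sqrt(9139) < 96.
floor(sqrt(9139)) = 95.

95


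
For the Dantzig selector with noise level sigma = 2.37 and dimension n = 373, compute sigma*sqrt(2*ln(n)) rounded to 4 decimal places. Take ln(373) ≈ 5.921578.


ln(373) ≈ 5.921578.
2*ln(n) ≈ 11.843156.
sqrt(2*ln(n)) ≈ sqrt(11.843156) ≈ 3.441389.
threshold ≈ 2.37*3.441389 = 8.15609193 ≈ 8.1561.

8.1561


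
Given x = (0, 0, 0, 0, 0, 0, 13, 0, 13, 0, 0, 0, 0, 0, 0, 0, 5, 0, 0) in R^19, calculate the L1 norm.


Non-zero entries: [(6, 13), (8, 13), (16, 5)]
Absolute values: [13, 13, 5]
||x||_1 = sum = 31.

31


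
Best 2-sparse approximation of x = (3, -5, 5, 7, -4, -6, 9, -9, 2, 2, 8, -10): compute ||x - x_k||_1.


Sorted |x_i| descending: [10, 9, 9, 8, 7, 6, 5, 5, 4, 3, 2, 2]
Keep top 2: [10, 9]
Tail entries: [9, 8, 7, 6, 5, 5, 4, 3, 2, 2]
L1 error = sum of tail = 51.

51


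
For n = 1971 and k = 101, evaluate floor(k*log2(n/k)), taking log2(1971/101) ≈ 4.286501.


log2(n/k) = log2(1971/101) ≈ 4.286501.
k*log2(n/k) ≈ 101*4.286501 = 432.936601.
floor(432.936601) = 432.

432


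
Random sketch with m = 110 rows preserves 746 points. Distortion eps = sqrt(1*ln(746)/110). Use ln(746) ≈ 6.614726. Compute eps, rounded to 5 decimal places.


ln(746) ≈ 6.614726.
1*ln(N)/m ≈ 1*6.614726/110 ≈ 0.06013387.
eps = sqrt(0.06013387) ≈ 0.2452221 ≈ 0.24522.

0.24522


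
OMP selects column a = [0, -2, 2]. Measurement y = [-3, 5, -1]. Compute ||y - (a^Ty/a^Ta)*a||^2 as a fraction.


a^T a = 8.
a^T y = -12.
coeff = -12/8 = -3/2.
||r||^2 = 17.

17


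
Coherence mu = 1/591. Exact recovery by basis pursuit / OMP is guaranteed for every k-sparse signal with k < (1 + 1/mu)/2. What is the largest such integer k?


1/mu = 591.
1 + 1/mu = 592.
(1 + 1/mu)/2 = 296 is an integer and the inequality is strict, so k_max = 296 - 1 = 295.

295


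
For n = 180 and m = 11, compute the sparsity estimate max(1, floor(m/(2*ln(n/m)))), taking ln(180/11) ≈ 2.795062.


n/m = 180/11.
ln(n/m) ≈ 2.795062.
2*ln(n/m) ≈ 5.590124.
m/(2*ln(n/m)) ≈ 11/5.590124 ≈ 1.9678.
floor = 1.
k_max = max(1, 1) = 1.

1


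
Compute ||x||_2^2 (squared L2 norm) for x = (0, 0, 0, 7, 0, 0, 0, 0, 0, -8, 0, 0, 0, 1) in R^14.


Non-zero entries: [(3, 7), (9, -8), (13, 1)]
Squares: [49, 64, 1]
||x||_2^2 = sum = 114.

114


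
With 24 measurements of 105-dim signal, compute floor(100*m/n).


100*m/n = 100*24/105 ≈ 22.8571.
floor = 22.

22


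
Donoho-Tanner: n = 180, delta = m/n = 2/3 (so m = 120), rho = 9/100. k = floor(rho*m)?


m = 2/3*180 = 120.
rho = 9/100.
rho*m = 9/100*120 = 10.8.
k = floor(10.8) = 10.

10


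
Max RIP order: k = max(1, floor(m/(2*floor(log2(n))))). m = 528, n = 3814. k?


floor(log2(3814)) = 11.
2*11 = 22.
m/(2*floor(log2(n))) = 528/22 ≈ 24.0.
floor = 24.
k = max(1, 24) = 24.

24


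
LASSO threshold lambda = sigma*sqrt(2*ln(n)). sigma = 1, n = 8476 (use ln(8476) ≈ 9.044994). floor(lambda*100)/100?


ln(8476) ≈ 9.044994.
2*ln(n) ≈ 18.089988.
sqrt(2*ln(n)) ≈ sqrt(18.089988) ≈ 4.253233.
lambda ≈ 1*4.253233 = 4.253233.
floor(lambda*100)/100 = 4.25.

4.25


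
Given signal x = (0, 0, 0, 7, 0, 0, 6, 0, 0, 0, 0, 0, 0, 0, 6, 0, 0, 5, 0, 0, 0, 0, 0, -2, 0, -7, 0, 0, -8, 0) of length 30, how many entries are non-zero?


Non-zero positions: [3, 6, 14, 17, 23, 25, 28].
Sparsity = 7.

7


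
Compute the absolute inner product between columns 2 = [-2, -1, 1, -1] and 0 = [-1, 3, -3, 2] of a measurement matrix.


Inner product: -2*-1 + -1*3 + 1*-3 + -1*2
Products: [2, -3, -3, -2]
Sum = -6.
|dot| = 6.

6


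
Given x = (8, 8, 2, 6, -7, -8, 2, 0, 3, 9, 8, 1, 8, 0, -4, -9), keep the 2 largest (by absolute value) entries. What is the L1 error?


Sorted |x_i| descending: [9, 9, 8, 8, 8, 8, 8, 7, 6, 4, 3, 2, 2, 1, 0, 0]
Keep top 2: [9, 9]
Tail entries: [8, 8, 8, 8, 8, 7, 6, 4, 3, 2, 2, 1, 0, 0]
L1 error = sum of tail = 65.

65


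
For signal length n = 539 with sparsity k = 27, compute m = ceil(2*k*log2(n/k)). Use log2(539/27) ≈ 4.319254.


log2(n/k) = log2(539/27) ≈ 4.319254.
2*k*log2(n/k) ≈ 2*27*4.319254 = 233.239716.
m = ceil(233.239716) = 234.

234


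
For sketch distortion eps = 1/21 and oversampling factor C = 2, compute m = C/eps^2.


1/eps = 21.
(1/eps)^2 = 441.
m = 2*441 = 882.

882


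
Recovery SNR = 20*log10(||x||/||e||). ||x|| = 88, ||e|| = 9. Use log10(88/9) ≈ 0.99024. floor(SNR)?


||x||/||e|| = 88/9.
log10(88/9) ≈ 0.99024.
20*log10(||x||/||e||) ≈ 20*0.99024 = 19.8048.
floor(19.8048) = 19.

19


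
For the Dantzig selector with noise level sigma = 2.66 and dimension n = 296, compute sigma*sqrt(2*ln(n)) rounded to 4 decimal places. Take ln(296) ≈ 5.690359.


ln(296) ≈ 5.690359.
2*ln(n) ≈ 11.380718.
sqrt(2*ln(n)) ≈ sqrt(11.380718) ≈ 3.373532.
threshold ≈ 2.66*3.373532 = 8.97359512 ≈ 8.9736.

8.9736


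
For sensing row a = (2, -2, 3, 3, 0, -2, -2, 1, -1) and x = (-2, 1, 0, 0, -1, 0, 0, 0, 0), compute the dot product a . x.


Non-zero terms: ['2*-2', '-2*1', '0*-1']
Products: [-4, -2, 0]
y = sum = -6.

-6


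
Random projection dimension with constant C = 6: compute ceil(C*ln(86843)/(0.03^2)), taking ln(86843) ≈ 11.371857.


ln(86843) ≈ 11.371857.
eps^2 = 0.03^2 = 0.0009.
C*ln(N)/eps^2 ≈ 6*11.371857/0.0009 ≈ 75812.38.
m = ceil(75812.38) = 75813.

75813


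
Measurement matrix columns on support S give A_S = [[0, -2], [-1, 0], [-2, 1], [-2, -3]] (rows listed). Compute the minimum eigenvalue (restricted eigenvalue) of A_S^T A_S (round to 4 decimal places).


A_S^T A_S = [[9, 4], [4, 14]].
trace = 23.
det = 110.
disc = trace^2 - 4*det = 529 - 4*110 = 89.
sqrt(89) ≈ 9.433981.
lam_min = (23 - sqrt(89))/2 ≈ (23 - 9.433981)/2 = 6.7830095 ≈ 6.7830.

6.7830


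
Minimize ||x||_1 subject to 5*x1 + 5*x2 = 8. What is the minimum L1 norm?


Axis intercepts:
  x1 = 8/5, x2 = 0: L1 = 8/5
  x1 = 0, x2 = 8/5: L1 = 8/5
x* = (8/5, 0)
||x*||_1 = 8/5.

8/5


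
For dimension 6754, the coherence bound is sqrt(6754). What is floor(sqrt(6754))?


82^2 = 6724 <= 6754 < 6889 = 83^2, so 82 <= sqrt(6754) < 83.
floor(sqrt(6754)) = 82.

82


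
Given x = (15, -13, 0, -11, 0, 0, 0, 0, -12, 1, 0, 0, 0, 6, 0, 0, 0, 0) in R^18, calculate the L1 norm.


Non-zero entries: [(0, 15), (1, -13), (3, -11), (8, -12), (9, 1), (13, 6)]
Absolute values: [15, 13, 11, 12, 1, 6]
||x||_1 = sum = 58.

58


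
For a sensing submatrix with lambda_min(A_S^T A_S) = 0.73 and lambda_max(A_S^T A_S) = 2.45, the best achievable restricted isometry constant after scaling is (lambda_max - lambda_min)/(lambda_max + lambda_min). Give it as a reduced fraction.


lambda_max - lambda_min = 2.45 - 0.73 = 1.72.
lambda_max + lambda_min = 2.45 + 0.73 = 3.18.
delta = 1.72/3.18 = 172/318 = 86/159.

86/159


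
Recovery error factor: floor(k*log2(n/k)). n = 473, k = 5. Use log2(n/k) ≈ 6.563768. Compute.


log2(n/k) = log2(473/5) ≈ 6.563768.
k*log2(n/k) ≈ 5*6.563768 = 32.81884.
floor(32.81884) = 32.

32


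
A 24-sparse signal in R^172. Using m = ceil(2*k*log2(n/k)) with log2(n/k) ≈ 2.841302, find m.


log2(n/k) = log2(172/24) ≈ 2.841302.
2*k*log2(n/k) ≈ 2*24*2.841302 = 136.382496.
m = ceil(136.382496) = 137.

137


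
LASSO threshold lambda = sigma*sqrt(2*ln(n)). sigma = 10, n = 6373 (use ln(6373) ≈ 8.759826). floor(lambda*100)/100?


ln(6373) ≈ 8.759826.
2*ln(n) ≈ 17.519652.
sqrt(2*ln(n)) ≈ sqrt(17.519652) ≈ 4.185648.
lambda ≈ 10*4.185648 = 41.85648.
floor(lambda*100)/100 = 41.85.

41.85


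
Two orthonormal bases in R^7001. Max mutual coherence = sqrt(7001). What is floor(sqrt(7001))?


83^2 = 6889 <= 7001 < 7056 = 84^2, so 83 <= sqrt(7001) < 84.
floor(sqrt(7001)) = 83.

83


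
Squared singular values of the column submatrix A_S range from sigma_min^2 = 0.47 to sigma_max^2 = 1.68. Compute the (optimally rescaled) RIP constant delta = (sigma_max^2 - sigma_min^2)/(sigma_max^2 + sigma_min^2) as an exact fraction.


lambda_max - lambda_min = 1.68 - 0.47 = 1.21.
lambda_max + lambda_min = 1.68 + 0.47 = 2.15.
delta = 1.21/2.15 = 121/215.

121/215


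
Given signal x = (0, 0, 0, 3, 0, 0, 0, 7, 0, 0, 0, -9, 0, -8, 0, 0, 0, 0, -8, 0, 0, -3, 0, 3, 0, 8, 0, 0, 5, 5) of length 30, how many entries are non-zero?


Non-zero positions: [3, 7, 11, 13, 18, 21, 23, 25, 28, 29].
Sparsity = 10.

10


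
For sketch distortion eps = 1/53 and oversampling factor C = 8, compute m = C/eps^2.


1/eps = 53.
(1/eps)^2 = 2809.
m = 8*2809 = 22472.

22472


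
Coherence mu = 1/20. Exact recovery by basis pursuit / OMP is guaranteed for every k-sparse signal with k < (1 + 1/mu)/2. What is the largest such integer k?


1/mu = 20.
1 + 1/mu = 21.
(1 + 1/mu)/2 = 10.5 is not an integer, so k_max = floor(10.5) = 10.

10


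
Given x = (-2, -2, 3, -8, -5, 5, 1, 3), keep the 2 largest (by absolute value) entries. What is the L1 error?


Sorted |x_i| descending: [8, 5, 5, 3, 3, 2, 2, 1]
Keep top 2: [8, 5]
Tail entries: [5, 3, 3, 2, 2, 1]
L1 error = sum of tail = 16.

16


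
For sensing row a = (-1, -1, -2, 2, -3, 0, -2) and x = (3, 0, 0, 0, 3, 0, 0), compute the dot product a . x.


Non-zero terms: ['-1*3', '-3*3']
Products: [-3, -9]
y = sum = -12.

-12


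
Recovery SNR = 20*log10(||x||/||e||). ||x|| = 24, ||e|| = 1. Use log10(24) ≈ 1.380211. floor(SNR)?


||x||/||e|| = 24/1 = 24.
log10(24) ≈ 1.380211.
20*log10(||x||/||e||) ≈ 20*1.380211 = 27.60422.
floor(27.60422) = 27.

27


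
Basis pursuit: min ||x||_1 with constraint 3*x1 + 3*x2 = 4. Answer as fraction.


Axis intercepts:
  x1 = 4/3, x2 = 0: L1 = 4/3
  x1 = 0, x2 = 4/3: L1 = 4/3
x* = (4/3, 0)
||x*||_1 = 4/3.

4/3


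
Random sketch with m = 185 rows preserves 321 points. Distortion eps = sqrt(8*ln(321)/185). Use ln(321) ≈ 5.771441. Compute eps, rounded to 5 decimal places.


ln(321) ≈ 5.771441.
8*ln(N)/m ≈ 8*5.771441/185 ≈ 0.24957583.
eps = sqrt(0.24957583) ≈ 0.4995756 ≈ 0.49958.

0.49958


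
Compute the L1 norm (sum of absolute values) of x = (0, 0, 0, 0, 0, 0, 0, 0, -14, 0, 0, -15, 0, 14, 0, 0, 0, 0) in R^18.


Non-zero entries: [(8, -14), (11, -15), (13, 14)]
Absolute values: [14, 15, 14]
||x||_1 = sum = 43.

43


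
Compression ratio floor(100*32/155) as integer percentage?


100*m/n = 100*32/155 ≈ 20.6452.
floor = 20.

20


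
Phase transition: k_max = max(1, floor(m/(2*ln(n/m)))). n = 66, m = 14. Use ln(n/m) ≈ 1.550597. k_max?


n/m = 66/14 = 33/7.
ln(n/m) ≈ 1.550597.
2*ln(n/m) ≈ 3.101194.
m/(2*ln(n/m)) ≈ 14/3.101194 ≈ 4.5144.
floor = 4.
k_max = max(1, 4) = 4.

4


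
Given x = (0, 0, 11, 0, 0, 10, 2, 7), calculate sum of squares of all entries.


Non-zero entries: [(2, 11), (5, 10), (6, 2), (7, 7)]
Squares: [121, 100, 4, 49]
||x||_2^2 = sum = 274.

274


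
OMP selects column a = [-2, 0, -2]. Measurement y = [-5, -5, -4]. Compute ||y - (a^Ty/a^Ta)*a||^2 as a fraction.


a^T a = 8.
a^T y = 18.
coeff = 18/8 = 9/4.
||r||^2 = 51/2.

51/2


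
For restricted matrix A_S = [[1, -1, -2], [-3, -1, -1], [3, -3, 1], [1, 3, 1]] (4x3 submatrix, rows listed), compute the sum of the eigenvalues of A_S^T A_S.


Sum of eigenvalues of A_S^T A_S = trace(A_S^T A_S) = sum of squared column norms of A_S.
A_S^T A_S diagonal: [20, 20, 7].
trace = 20 + 20 + 7 = 47.

47


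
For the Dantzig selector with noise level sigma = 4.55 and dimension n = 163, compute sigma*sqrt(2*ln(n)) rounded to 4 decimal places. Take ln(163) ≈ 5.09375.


ln(163) ≈ 5.09375.
2*ln(n) ≈ 10.1875.
sqrt(2*ln(n)) ≈ sqrt(10.1875) ≈ 3.191786.
threshold ≈ 4.55*3.191786 = 14.5226263 ≈ 14.5226.

14.5226


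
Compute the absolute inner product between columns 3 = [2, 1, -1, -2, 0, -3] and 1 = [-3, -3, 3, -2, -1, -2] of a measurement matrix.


Inner product: 2*-3 + 1*-3 + -1*3 + -2*-2 + 0*-1 + -3*-2
Products: [-6, -3, -3, 4, 0, 6]
Sum = -2.
|dot| = 2.

2


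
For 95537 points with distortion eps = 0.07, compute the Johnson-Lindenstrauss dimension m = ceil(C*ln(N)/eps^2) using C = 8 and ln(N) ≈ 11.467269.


ln(95537) ≈ 11.467269.
eps^2 = 0.07^2 = 0.0049.
C*ln(N)/eps^2 ≈ 8*11.467269/0.0049 ≈ 18722.0718.
m = ceil(18722.0718) = 18723.

18723


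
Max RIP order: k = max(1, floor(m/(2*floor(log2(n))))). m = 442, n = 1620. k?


floor(log2(1620)) = 10.
2*10 = 20.
m/(2*floor(log2(n))) = 442/20 ≈ 22.1.
floor = 22.
k = max(1, 22) = 22.

22


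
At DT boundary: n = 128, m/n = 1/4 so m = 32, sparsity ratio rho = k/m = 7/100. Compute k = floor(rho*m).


m = 1/4*128 = 32.
rho = 7/100.
rho*m = 7/100*32 = 2.24.
k = floor(2.24) = 2.

2


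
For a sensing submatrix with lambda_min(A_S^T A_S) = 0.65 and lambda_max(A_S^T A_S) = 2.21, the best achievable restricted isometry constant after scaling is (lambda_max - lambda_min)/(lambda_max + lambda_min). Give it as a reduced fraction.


lambda_max - lambda_min = 2.21 - 0.65 = 1.56.
lambda_max + lambda_min = 2.21 + 0.65 = 2.86.
delta = 1.56/2.86 = 156/286 = 6/11.

6/11


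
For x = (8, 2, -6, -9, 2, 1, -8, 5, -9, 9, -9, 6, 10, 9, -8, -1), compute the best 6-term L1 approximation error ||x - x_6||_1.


Sorted |x_i| descending: [10, 9, 9, 9, 9, 9, 8, 8, 8, 6, 6, 5, 2, 2, 1, 1]
Keep top 6: [10, 9, 9, 9, 9, 9]
Tail entries: [8, 8, 8, 6, 6, 5, 2, 2, 1, 1]
L1 error = sum of tail = 47.

47


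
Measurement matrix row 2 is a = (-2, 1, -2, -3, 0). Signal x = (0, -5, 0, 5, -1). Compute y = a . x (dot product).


Non-zero terms: ['1*-5', '-3*5', '0*-1']
Products: [-5, -15, 0]
y = sum = -20.

-20


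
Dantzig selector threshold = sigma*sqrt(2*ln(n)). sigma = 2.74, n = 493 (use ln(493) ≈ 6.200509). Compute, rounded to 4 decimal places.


ln(493) ≈ 6.200509.
2*ln(n) ≈ 12.401018.
sqrt(2*ln(n)) ≈ sqrt(12.401018) ≈ 3.521508.
threshold ≈ 2.74*3.521508 = 9.64893192 ≈ 9.6489.

9.6489


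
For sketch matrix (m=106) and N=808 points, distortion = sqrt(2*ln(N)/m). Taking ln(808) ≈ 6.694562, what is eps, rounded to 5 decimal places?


ln(808) ≈ 6.694562.
2*ln(N)/m ≈ 2*6.694562/106 ≈ 0.12631249.
eps = sqrt(0.12631249) ≈ 0.3554047 ≈ 0.35540.

0.35540


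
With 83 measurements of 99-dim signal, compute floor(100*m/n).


100*m/n = 100*83/99 ≈ 83.8384.
floor = 83.

83


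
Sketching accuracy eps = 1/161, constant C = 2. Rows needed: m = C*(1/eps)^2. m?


1/eps = 161.
(1/eps)^2 = 25921.
m = 2*25921 = 51842.

51842


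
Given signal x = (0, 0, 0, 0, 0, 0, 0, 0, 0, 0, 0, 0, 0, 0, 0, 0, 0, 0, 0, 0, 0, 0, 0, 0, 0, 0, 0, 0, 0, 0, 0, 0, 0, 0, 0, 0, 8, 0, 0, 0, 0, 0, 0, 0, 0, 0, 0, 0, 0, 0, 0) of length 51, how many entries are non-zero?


Non-zero positions: [36].
Sparsity = 1.

1


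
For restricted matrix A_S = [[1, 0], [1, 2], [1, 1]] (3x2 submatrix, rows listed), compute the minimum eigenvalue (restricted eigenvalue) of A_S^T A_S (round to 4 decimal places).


A_S^T A_S = [[3, 3], [3, 5]].
trace = 8.
det = 6.
disc = trace^2 - 4*det = 64 - 4*6 = 40.
sqrt(40) ≈ 6.324555.
lam_min = (8 - sqrt(40))/2 ≈ (8 - 6.324555)/2 = 0.8377225 ≈ 0.8377.

0.8377


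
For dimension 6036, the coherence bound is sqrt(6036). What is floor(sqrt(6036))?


77^2 = 5929 <= 6036 < 6084 = 78^2, so 77 <= sqrt(6036) < 78.
floor(sqrt(6036)) = 77.

77


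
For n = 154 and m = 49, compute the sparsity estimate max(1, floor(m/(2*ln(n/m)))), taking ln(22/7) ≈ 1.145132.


n/m = 154/49 = 22/7.
ln(n/m) ≈ 1.145132.
2*ln(n/m) ≈ 2.290264.
m/(2*ln(n/m)) ≈ 49/2.290264 ≈ 21.3949.
floor = 21.
k_max = max(1, 21) = 21.

21


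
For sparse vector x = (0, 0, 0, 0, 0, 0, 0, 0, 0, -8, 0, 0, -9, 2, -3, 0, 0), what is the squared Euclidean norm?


Non-zero entries: [(9, -8), (12, -9), (13, 2), (14, -3)]
Squares: [64, 81, 4, 9]
||x||_2^2 = sum = 158.

158


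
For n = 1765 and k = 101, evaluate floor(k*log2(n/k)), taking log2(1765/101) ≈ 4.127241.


log2(n/k) = log2(1765/101) ≈ 4.127241.
k*log2(n/k) ≈ 101*4.127241 = 416.851341.
floor(416.851341) = 416.

416


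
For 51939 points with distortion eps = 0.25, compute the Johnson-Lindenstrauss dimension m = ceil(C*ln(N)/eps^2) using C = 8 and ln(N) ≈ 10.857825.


ln(51939) ≈ 10.857825.
eps^2 = 0.25^2 = 0.0625.
C*ln(N)/eps^2 ≈ 8*10.857825/0.0625 ≈ 1389.8016.
m = ceil(1389.8016) = 1390.

1390


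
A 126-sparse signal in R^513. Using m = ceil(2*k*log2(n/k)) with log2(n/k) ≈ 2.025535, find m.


log2(n/k) = log2(513/126) ≈ 2.025535.
2*k*log2(n/k) ≈ 2*126*2.025535 = 510.43482.
m = ceil(510.43482) = 511.

511


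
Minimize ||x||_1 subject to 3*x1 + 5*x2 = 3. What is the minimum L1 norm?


Axis intercepts:
  x1 = 1, x2 = 0: L1 = 1
  x1 = 0, x2 = 3/5: L1 = 3/5
x* = (0, 3/5)
||x*||_1 = 3/5.

3/5


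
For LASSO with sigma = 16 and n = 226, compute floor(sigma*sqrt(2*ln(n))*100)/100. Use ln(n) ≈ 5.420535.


ln(226) ≈ 5.420535.
2*ln(n) ≈ 10.84107.
sqrt(2*ln(n)) ≈ sqrt(10.84107) ≈ 3.292578.
lambda ≈ 16*3.292578 = 52.681248.
floor(lambda*100)/100 = 52.68.

52.68


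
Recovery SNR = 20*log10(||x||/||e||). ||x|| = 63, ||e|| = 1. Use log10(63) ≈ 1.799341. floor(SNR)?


||x||/||e|| = 63/1 = 63.
log10(63) ≈ 1.799341.
20*log10(||x||/||e||) ≈ 20*1.799341 = 35.98682.
floor(35.98682) = 35.

35


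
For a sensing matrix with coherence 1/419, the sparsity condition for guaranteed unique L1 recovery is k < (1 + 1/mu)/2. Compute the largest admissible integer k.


1/mu = 419.
1 + 1/mu = 420.
(1 + 1/mu)/2 = 210 is an integer and the inequality is strict, so k_max = 210 - 1 = 209.

209


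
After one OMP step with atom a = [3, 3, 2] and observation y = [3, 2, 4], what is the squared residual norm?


a^T a = 22.
a^T y = 23.
coeff = 23/22 = 23/22.
||r||^2 = 109/22.

109/22


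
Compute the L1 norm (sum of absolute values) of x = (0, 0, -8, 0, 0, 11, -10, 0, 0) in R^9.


Non-zero entries: [(2, -8), (5, 11), (6, -10)]
Absolute values: [8, 11, 10]
||x||_1 = sum = 29.

29


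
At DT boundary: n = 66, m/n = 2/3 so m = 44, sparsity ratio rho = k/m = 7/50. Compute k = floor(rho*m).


m = 2/3*66 = 44.
rho = 7/50.
rho*m = 7/50*44 = 6.16.
k = floor(6.16) = 6.

6


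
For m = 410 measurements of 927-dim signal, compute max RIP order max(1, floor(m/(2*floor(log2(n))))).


floor(log2(927)) = 9.
2*9 = 18.
m/(2*floor(log2(n))) = 410/18 ≈ 22.7778.
floor = 22.
k = max(1, 22) = 22.

22


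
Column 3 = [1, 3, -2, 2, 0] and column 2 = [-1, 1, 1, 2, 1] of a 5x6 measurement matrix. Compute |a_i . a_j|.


Inner product: 1*-1 + 3*1 + -2*1 + 2*2 + 0*1
Products: [-1, 3, -2, 4, 0]
Sum = 4.
|dot| = 4.

4


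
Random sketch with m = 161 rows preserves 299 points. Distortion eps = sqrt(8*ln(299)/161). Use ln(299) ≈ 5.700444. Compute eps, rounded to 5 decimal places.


ln(299) ≈ 5.700444.
8*ln(N)/m ≈ 8*5.700444/161 ≈ 0.28325188.
eps = sqrt(0.28325188) ≈ 0.5322141 ≈ 0.53221.

0.53221


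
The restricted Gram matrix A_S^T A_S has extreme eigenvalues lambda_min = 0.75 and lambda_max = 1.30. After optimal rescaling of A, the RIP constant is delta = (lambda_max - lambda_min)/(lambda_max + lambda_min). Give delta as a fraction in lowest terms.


lambda_max - lambda_min = 1.30 - 0.75 = 0.55.
lambda_max + lambda_min = 1.30 + 0.75 = 2.05.
delta = 0.55/2.05 = 55/205 = 11/41.

11/41


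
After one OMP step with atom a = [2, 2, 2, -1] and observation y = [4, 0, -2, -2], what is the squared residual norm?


a^T a = 13.
a^T y = 6.
coeff = 6/13 = 6/13.
||r||^2 = 276/13.

276/13


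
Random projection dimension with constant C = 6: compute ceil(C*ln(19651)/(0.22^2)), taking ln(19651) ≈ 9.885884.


ln(19651) ≈ 9.885884.
eps^2 = 0.22^2 = 0.0484.
C*ln(N)/eps^2 ≈ 6*9.885884/0.0484 ≈ 1225.5228.
m = ceil(1225.5228) = 1226.

1226


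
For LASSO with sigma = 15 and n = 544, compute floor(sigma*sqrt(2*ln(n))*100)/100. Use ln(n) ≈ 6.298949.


ln(544) ≈ 6.298949.
2*ln(n) ≈ 12.597898.
sqrt(2*ln(n)) ≈ sqrt(12.597898) ≈ 3.549352.
lambda ≈ 15*3.549352 = 53.24028.
floor(lambda*100)/100 = 53.24.

53.24


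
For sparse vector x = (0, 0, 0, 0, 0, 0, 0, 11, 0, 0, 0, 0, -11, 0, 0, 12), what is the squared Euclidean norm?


Non-zero entries: [(7, 11), (12, -11), (15, 12)]
Squares: [121, 121, 144]
||x||_2^2 = sum = 386.

386


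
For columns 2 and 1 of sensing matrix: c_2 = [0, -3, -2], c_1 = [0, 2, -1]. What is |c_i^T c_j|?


Inner product: 0*0 + -3*2 + -2*-1
Products: [0, -6, 2]
Sum = -4.
|dot| = 4.

4


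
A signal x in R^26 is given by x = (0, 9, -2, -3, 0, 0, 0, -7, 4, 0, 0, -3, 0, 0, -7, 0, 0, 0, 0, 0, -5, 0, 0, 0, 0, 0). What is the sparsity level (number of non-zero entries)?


Non-zero positions: [1, 2, 3, 7, 8, 11, 14, 20].
Sparsity = 8.

8


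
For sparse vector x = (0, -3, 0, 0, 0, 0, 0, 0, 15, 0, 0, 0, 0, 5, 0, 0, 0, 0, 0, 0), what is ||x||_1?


Non-zero entries: [(1, -3), (8, 15), (13, 5)]
Absolute values: [3, 15, 5]
||x||_1 = sum = 23.

23


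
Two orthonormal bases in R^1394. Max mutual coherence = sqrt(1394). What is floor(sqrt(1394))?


37^2 = 1369 <= 1394 < 1444 = 38^2, so 37 <= sqrt(1394) < 38.
floor(sqrt(1394)) = 37.

37


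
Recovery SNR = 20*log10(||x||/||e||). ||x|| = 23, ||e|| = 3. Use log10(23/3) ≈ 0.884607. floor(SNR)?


||x||/||e|| = 23/3.
log10(23/3) ≈ 0.884607.
20*log10(||x||/||e||) ≈ 20*0.884607 = 17.69214.
floor(17.69214) = 17.

17
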